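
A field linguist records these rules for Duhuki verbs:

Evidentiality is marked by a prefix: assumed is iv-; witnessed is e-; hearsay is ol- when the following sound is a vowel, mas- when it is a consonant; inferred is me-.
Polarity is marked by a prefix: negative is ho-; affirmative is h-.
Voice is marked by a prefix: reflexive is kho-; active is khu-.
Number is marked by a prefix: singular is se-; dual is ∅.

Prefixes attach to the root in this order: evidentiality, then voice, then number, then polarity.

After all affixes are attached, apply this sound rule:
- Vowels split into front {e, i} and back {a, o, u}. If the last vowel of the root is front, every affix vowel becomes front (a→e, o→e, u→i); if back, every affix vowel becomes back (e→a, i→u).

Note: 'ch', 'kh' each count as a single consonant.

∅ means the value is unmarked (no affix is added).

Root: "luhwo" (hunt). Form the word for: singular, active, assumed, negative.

hosakhuuvluhwo

Attach evidentiality assumed iv- → ivluhwo.
Attach voice active khu- → khuivluhwo.
Attach number singular se- → sekhuivluhwo.
Attach polarity negative ho- → hosekhuivluhwo.
Apply vowel harmony: hosekhuivluhwo → hosakhuuvluhwo.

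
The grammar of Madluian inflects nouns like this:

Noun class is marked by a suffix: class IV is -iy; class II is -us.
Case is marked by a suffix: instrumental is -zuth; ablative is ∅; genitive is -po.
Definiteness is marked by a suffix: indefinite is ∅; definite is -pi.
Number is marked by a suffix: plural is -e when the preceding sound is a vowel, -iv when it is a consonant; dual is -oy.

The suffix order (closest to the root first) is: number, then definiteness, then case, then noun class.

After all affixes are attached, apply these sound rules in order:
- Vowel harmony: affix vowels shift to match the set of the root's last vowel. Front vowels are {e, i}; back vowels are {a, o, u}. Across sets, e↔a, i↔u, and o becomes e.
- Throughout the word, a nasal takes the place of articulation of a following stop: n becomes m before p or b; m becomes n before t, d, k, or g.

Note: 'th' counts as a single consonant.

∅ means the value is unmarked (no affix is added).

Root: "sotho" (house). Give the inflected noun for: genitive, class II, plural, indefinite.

sothoapous

Attach number plural -e (after vowel 'o') → sothoe.
definiteness = indefinite: zero marking, form stays sothoe.
Attach case genitive -po → sothoepo.
Attach noun class class II -us → sothoepous.
Apply vowel harmony: sothoepous → sothoapous.
Nasal assimilation: no change.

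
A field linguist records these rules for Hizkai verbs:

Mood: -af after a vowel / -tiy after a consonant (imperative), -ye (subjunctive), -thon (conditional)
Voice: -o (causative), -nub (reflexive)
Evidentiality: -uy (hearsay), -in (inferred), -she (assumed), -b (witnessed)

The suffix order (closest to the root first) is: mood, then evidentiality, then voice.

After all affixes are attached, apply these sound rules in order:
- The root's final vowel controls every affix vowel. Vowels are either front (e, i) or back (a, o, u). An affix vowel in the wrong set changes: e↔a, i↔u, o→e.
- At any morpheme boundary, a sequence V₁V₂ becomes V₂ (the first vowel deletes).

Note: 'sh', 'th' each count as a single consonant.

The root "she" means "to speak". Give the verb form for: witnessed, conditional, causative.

Attach mood conditional -thon → shethon.
Attach evidentiality witnessed -b → shethonb.
Attach voice causative -o → shethonbo.
Apply vowel harmony: shethonbo → shethenbe.
Vowel deletion: no change.

shethenbe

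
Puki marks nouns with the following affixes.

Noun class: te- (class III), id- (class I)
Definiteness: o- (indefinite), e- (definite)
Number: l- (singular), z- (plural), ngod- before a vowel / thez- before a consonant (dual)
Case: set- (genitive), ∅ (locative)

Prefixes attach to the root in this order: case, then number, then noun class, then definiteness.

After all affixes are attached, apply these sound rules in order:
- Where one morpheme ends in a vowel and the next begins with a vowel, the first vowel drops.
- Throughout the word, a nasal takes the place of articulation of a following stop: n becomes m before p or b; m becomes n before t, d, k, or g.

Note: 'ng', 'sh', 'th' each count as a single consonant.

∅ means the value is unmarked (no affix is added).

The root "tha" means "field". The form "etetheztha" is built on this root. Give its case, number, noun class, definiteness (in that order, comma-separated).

Segment: e-te-thez-tha.
case: ∅ → locative.
number: ngod/thez- → dual.
noun class: te- → class III.
definiteness: e- → definite.

locative, dual, class III, definite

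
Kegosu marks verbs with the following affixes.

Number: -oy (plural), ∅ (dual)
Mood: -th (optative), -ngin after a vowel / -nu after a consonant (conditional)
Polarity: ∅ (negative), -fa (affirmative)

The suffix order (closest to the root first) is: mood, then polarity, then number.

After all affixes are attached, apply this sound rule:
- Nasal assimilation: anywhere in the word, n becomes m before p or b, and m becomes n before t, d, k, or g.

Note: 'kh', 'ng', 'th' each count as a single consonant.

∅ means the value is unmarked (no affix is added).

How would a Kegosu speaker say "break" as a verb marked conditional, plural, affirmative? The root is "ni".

ninginfaoy

Attach mood conditional -ngin (after vowel 'i') → ningin.
Attach polarity affirmative -fa → ninginfa.
Attach number plural -oy → ninginfaoy.
Nasal assimilation: no change.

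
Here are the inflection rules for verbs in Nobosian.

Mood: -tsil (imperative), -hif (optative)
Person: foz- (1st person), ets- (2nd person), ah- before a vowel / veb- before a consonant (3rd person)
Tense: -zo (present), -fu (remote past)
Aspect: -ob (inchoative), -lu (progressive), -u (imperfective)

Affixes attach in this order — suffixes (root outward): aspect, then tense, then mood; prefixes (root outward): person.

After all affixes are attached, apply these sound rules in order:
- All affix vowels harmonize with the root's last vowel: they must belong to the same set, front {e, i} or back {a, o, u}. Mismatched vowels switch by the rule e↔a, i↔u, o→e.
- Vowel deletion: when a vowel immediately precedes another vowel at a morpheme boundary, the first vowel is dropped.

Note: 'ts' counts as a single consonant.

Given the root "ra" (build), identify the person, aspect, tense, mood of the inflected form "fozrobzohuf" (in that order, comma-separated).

Segment: foz-ra-ob-zo-hif.
person: foz- → 1st person.
aspect: -ob → inchoative.
tense: -zo → present.
mood: -hif → optative.

1st person, inchoative, present, optative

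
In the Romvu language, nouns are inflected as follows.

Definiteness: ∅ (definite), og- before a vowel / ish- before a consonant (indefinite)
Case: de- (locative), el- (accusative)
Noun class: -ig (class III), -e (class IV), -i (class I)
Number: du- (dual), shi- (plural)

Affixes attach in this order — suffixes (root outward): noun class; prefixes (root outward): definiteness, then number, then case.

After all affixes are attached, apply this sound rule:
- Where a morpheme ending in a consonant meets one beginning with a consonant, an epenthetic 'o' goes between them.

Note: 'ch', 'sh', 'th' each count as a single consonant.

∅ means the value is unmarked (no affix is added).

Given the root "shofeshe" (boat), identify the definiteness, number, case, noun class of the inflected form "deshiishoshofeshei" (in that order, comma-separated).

indefinite, plural, locative, class I

Segment: de-shi-ish-shofeshe-i.
definiteness: og/ish- → indefinite.
number: shi- → plural.
case: de- → locative.
noun class: -i → class I.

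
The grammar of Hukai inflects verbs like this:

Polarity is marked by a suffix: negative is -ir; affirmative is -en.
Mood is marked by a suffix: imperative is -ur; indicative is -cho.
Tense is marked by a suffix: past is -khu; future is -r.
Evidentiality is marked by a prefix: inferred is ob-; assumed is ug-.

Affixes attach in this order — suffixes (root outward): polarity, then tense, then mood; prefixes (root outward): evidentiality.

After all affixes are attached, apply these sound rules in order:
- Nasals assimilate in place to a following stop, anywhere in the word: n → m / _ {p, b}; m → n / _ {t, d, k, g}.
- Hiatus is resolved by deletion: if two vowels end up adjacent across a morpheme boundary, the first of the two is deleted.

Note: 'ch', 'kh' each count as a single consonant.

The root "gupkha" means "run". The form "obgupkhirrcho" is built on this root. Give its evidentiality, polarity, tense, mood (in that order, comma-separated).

Segment: ob-gupkha-ir-r-cho.
evidentiality: ob- → inferred.
polarity: -ir → negative.
tense: -r → future.
mood: -cho → indicative.

inferred, negative, future, indicative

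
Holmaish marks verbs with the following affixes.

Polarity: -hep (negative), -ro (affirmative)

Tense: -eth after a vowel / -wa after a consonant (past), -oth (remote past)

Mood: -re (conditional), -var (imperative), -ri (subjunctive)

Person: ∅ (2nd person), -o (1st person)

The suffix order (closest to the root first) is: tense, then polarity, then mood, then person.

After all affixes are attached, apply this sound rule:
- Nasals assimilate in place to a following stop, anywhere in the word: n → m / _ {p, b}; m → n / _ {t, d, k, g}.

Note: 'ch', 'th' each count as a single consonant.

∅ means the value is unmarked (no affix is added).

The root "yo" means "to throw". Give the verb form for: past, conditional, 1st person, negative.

yoethhepreo

Attach tense past -eth (after vowel 'o') → yoeth.
Attach polarity negative -hep → yoethhep.
Attach mood conditional -re → yoethhepre.
Attach person 1st person -o → yoethhepreo.
Nasal assimilation: no change.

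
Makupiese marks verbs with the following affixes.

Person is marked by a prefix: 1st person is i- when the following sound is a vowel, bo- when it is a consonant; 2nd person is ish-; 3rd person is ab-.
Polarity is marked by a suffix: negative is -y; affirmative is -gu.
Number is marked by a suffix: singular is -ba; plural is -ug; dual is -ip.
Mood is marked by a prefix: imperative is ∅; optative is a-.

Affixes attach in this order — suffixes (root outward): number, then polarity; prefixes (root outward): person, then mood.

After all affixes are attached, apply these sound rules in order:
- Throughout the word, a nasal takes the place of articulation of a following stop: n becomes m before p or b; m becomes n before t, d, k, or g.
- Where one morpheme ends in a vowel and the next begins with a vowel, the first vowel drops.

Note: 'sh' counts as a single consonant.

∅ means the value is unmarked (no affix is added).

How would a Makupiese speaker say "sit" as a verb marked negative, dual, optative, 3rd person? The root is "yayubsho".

abyayubshipy

Attach person 3rd person ab- → abyayubsho.
Attach mood optative a- → aabyayubsho.
Attach number dual -ip → aabyayubshoip.
Attach polarity negative -y → aabyayubshoipy.
Nasal assimilation: no change.
Apply vowel deletion: aabyayubshoipy → abyayubshipy.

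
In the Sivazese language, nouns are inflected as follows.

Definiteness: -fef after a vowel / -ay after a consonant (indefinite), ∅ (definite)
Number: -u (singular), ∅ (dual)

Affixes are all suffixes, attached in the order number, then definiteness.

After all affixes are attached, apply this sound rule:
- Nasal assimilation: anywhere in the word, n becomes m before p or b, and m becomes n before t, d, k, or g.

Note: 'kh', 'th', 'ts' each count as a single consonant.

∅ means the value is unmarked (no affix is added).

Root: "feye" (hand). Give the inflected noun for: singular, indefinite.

Attach number singular -u → feyeu.
Attach definiteness indefinite -fef (after vowel 'u') → feyeufef.
Nasal assimilation: no change.

feyeufef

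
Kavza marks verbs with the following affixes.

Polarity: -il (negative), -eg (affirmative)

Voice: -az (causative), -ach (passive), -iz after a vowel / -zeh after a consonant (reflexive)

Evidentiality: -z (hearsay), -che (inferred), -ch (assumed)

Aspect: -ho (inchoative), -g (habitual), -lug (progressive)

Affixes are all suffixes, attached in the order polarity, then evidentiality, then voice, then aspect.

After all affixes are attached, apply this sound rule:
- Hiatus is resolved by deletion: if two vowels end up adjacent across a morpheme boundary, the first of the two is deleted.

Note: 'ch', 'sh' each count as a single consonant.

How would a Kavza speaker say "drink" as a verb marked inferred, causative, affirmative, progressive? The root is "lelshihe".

lelshihegchazlug

Attach polarity affirmative -eg → lelshiheeg.
Attach evidentiality inferred -che → lelshiheegche.
Attach voice causative -az → lelshiheegcheaz.
Attach aspect progressive -lug → lelshiheegcheazlug.
Apply vowel deletion: lelshiheegcheazlug → lelshihegchazlug.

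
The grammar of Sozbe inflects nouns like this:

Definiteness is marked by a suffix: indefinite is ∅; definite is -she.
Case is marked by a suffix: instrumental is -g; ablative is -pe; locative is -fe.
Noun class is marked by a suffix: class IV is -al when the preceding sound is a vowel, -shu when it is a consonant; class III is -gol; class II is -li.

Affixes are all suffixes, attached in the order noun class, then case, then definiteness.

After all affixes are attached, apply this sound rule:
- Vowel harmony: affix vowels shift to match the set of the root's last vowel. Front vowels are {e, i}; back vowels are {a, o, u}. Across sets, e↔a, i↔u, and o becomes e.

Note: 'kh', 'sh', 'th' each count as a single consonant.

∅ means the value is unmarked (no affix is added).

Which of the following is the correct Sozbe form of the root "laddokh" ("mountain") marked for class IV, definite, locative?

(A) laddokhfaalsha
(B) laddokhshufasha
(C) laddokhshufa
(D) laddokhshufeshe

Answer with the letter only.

Attach noun class class IV -shu (after consonant 'kh') → laddokhshu.
Attach case locative -fe → laddokhshufe.
Attach definiteness definite -she → laddokhshufeshe.
Apply vowel harmony: laddokhshufeshe → laddokhshufasha.
So the correct form is laddokhshufasha, option (B).
(C) laddokhshufa is wrong: it uses indefinite instead of definite for definiteness.
(A) laddokhfaalsha is wrong: it has the affixes in the wrong order.
(D) laddokhshufeshe is wrong: it fails to apply the sound rule(s).

B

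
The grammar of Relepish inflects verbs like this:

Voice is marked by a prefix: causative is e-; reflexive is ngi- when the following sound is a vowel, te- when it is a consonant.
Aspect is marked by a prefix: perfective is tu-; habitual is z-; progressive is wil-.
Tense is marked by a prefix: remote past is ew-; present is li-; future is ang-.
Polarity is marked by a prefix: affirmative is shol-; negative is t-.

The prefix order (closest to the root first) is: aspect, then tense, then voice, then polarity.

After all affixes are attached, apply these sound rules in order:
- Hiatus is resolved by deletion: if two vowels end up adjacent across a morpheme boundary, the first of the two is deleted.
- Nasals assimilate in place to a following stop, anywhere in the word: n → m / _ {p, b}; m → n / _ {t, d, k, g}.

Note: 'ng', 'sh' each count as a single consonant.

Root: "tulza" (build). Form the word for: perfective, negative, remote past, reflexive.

tngewtutulza

Attach aspect perfective tu- → tutulza.
Attach tense remote past ew- → ewtutulza.
Attach voice reflexive ngi- (before vowel 'e') → ngiewtutulza.
Attach polarity negative t- → tngiewtutulza.
Apply vowel deletion: tngiewtutulza → tngewtutulza.
Nasal assimilation: no change.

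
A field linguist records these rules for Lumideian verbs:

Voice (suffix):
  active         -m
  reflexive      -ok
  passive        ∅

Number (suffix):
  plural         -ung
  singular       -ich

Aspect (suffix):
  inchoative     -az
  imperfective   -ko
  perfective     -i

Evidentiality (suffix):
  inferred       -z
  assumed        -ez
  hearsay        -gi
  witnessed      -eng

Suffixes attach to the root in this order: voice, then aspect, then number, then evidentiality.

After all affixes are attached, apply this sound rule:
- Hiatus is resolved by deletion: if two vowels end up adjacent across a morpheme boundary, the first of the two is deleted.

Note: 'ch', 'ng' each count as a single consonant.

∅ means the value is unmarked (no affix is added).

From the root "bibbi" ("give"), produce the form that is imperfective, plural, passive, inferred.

voice = passive: zero marking, form stays bibbi.
Attach aspect imperfective -ko → bibbiko.
Attach number plural -ung → bibbikoung.
Attach evidentiality inferred -z → bibbikoungz.
Apply vowel deletion: bibbikoungz → bibbikungz.

bibbikungz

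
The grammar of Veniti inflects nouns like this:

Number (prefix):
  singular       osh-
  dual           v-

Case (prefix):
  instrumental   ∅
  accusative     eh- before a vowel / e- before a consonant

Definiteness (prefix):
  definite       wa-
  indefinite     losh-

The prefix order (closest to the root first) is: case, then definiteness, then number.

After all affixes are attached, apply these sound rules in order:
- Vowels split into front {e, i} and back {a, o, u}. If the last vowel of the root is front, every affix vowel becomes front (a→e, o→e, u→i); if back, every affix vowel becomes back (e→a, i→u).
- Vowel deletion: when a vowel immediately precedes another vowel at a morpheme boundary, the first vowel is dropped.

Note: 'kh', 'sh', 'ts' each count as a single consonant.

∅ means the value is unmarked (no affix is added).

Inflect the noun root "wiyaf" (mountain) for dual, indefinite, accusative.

vloshawiyaf

Attach case accusative e- (before consonant 'w') → ewiyaf.
Attach definiteness indefinite losh- → loshewiyaf.
Attach number dual v- → vloshewiyaf.
Apply vowel harmony: vloshewiyaf → vloshawiyaf.
Vowel deletion: no change.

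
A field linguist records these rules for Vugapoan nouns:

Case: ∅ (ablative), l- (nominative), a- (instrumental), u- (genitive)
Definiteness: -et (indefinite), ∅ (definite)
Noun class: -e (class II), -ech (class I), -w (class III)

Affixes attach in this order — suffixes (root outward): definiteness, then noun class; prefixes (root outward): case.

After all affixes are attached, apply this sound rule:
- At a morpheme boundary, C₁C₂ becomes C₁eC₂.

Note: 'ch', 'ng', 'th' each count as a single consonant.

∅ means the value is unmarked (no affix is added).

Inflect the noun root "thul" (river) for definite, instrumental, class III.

athulew

Attach case instrumental a- → athul.
definiteness = definite: zero marking, form stays athul.
Attach noun class class III -w → athulw.
Apply epenthesis: athulw → athulew.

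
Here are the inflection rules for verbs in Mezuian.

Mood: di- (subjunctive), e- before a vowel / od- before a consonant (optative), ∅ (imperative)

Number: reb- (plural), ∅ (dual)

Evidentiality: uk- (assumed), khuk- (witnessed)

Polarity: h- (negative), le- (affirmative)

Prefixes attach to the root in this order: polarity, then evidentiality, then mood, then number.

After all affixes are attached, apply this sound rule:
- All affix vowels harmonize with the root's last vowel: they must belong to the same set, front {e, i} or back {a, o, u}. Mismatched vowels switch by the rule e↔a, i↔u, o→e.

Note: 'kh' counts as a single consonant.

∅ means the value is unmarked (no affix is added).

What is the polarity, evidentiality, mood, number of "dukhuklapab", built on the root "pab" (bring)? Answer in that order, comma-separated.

Segment: di-khuk-le-pab.
polarity: le- → affirmative.
evidentiality: khuk- → witnessed.
mood: di- → subjunctive.
number: ∅ → dual.

affirmative, witnessed, subjunctive, dual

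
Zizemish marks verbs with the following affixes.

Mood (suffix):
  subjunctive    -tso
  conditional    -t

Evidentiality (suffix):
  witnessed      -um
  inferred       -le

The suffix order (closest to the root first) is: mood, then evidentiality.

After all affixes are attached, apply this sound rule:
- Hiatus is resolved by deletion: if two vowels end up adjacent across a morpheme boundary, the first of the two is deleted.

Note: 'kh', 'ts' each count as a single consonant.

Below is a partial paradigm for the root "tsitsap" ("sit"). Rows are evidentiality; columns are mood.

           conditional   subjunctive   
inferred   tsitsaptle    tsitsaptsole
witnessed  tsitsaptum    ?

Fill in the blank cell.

tsitsaptsum

Attach mood subjunctive -tso → tsitsaptso.
Attach evidentiality witnessed -um → tsitsaptsoum.
Apply vowel deletion: tsitsaptsoum → tsitsaptsum.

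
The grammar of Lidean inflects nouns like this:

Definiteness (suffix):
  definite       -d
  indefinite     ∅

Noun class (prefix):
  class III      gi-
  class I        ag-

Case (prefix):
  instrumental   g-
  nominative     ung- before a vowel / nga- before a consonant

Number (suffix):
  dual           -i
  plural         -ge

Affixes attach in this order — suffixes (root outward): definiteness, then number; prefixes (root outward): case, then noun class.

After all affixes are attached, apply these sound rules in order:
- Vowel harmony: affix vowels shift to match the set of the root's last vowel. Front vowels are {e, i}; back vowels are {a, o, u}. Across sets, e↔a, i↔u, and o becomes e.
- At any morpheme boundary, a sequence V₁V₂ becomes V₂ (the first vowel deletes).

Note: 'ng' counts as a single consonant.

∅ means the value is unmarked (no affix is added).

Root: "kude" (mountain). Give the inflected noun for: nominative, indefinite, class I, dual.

definiteness = indefinite: zero marking, form stays kude.
Attach case nominative nga- (before consonant 'k') → ngakude.
Attach number dual -i → ngakudei.
Attach noun class class I ag- → agngakudei.
Apply vowel harmony: agngakudei → egngekudei.
Apply vowel deletion: egngekudei → egngekudi.

egngekudi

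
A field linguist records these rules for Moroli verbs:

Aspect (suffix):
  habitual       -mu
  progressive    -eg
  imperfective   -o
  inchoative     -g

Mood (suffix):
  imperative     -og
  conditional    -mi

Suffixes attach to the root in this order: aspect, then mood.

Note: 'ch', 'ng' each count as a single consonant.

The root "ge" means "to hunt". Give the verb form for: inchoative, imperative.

gegog

Attach aspect inchoative -g → geg.
Attach mood imperative -og → gegog.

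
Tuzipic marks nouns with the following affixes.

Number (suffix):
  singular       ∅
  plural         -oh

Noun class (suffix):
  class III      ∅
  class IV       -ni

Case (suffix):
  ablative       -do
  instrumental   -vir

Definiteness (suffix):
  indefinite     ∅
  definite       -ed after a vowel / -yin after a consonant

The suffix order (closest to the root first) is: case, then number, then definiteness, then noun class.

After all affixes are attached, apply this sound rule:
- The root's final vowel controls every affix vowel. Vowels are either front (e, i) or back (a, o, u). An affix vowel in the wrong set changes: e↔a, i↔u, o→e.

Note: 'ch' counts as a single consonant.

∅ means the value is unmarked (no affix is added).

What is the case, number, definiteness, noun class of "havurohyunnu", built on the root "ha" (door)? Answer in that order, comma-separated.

Segment: ha-vir-oh-yin-ni.
case: -vir → instrumental.
number: -oh → plural.
definiteness: -ed/yin → definite.
noun class: -ni → class IV.

instrumental, plural, definite, class IV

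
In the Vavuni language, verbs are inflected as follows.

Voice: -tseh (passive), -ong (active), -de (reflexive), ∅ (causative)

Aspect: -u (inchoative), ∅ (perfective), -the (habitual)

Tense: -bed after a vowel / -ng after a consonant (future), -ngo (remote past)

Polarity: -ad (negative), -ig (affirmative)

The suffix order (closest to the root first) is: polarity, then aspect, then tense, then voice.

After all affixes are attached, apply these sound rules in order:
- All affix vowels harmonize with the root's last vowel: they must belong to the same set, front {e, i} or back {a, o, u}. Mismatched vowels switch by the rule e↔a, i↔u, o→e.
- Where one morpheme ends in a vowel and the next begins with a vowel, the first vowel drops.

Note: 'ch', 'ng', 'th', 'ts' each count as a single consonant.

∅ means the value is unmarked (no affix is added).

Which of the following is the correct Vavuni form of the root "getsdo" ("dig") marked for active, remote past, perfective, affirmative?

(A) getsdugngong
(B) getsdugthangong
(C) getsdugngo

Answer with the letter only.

Attach polarity affirmative -ig → getsdoig.
aspect = perfective: zero marking, form stays getsdoig.
Attach tense remote past -ngo → getsdoigngo.
Attach voice active -ong → getsdoigngoong.
Apply vowel harmony: getsdoigngoong → getsdougngoong.
Apply vowel deletion: getsdougngoong → getsdugngong.
So the correct form is getsdugngong, option (A).
(B) getsdugthangong is wrong: it uses habitual instead of perfective for aspect.
(C) getsdugngo is wrong: it uses causative instead of active for voice.

A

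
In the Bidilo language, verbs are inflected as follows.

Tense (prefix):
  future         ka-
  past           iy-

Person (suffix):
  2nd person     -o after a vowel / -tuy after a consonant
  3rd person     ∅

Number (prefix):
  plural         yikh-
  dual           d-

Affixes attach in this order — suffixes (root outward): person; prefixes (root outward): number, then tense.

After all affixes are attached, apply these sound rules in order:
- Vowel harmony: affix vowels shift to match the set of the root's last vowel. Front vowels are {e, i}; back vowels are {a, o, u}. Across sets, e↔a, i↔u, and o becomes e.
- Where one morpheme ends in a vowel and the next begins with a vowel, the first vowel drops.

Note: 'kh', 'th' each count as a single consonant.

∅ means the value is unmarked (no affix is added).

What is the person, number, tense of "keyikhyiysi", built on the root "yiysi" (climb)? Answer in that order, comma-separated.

Segment: ka-yikh-yiysi.
person: ∅ → 3rd person.
number: yikh- → plural.
tense: ka- → future.

3rd person, plural, future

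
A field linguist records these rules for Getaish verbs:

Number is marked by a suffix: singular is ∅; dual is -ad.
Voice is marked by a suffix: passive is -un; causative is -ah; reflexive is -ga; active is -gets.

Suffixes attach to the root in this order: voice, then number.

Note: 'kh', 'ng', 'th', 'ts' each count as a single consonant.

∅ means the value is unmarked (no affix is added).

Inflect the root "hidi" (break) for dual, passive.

Attach voice passive -un → hidiun.
Attach number dual -ad → hidiunad.

hidiunad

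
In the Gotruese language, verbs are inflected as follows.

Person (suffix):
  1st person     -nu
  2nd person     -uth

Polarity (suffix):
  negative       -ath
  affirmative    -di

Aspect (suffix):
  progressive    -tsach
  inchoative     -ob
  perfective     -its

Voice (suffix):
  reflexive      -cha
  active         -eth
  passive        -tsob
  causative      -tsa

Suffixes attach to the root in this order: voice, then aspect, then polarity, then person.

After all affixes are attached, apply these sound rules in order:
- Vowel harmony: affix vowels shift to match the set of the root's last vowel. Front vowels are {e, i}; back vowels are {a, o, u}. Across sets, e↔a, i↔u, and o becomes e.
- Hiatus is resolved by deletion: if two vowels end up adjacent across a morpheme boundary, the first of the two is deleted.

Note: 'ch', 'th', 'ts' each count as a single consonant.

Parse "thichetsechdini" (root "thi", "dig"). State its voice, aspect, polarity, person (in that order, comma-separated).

reflexive, progressive, affirmative, 1st person

Segment: thi-cha-tsach-di-nu.
voice: -cha → reflexive.
aspect: -tsach → progressive.
polarity: -di → affirmative.
person: -nu → 1st person.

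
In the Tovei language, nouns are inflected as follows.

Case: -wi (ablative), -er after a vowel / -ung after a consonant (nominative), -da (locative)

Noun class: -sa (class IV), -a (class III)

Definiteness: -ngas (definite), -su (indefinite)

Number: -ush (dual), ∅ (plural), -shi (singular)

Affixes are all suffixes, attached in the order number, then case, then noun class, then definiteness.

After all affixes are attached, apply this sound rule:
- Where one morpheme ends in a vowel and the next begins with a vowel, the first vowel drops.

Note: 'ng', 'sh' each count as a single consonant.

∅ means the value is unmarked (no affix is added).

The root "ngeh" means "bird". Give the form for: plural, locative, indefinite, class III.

number = plural: zero marking, form stays ngeh.
Attach case locative -da → ngehda.
Attach noun class class III -a → ngehdaa.
Attach definiteness indefinite -su → ngehdaasu.
Apply vowel deletion: ngehdaasu → ngehdasu.

ngehdasu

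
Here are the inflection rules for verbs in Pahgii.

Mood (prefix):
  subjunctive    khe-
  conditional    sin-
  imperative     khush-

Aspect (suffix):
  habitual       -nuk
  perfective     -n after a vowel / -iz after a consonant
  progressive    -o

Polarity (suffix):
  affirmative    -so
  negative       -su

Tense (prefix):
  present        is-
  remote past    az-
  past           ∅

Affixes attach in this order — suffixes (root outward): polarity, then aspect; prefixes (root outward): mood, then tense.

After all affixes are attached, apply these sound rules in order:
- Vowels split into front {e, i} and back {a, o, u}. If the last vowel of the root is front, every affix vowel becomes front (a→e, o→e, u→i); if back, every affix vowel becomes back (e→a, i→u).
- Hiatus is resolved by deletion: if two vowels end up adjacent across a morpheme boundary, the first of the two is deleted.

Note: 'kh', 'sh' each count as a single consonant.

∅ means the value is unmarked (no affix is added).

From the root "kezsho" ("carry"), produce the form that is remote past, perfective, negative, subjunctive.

Attach polarity negative -su → kezshosu.
Attach aspect perfective -n (after vowel 'u') → kezshosun.
Attach mood subjunctive khe- → khekezshosun.
Attach tense remote past az- → azkhekezshosun.
Apply vowel harmony: azkhekezshosun → azkhakezshosun.
Vowel deletion: no change.

azkhakezshosun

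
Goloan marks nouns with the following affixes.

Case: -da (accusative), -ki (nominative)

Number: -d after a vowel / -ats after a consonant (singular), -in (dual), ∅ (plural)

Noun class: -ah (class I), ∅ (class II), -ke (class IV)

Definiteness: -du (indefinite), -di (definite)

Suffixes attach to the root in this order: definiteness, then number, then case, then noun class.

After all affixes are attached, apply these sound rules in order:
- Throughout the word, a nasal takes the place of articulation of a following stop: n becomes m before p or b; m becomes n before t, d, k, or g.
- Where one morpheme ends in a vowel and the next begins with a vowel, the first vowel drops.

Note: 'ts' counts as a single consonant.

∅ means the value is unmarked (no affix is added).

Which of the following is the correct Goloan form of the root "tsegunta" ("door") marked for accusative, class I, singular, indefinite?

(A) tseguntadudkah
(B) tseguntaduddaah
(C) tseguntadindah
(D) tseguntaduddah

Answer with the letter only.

Attach definiteness indefinite -du → tseguntadu.
Attach number singular -d (after vowel 'u') → tseguntadud.
Attach case accusative -da → tseguntadudda.
Attach noun class class I -ah → tseguntaduddaah.
Nasal assimilation: no change.
Apply vowel deletion: tseguntaduddaah → tseguntaduddah.
So the correct form is tseguntaduddah, option (D).
(A) tseguntadudkah is wrong: it uses nominative instead of accusative for case.
(C) tseguntadindah is wrong: it uses dual instead of singular for number.
(B) tseguntaduddaah is wrong: it fails to apply the sound rule(s).

D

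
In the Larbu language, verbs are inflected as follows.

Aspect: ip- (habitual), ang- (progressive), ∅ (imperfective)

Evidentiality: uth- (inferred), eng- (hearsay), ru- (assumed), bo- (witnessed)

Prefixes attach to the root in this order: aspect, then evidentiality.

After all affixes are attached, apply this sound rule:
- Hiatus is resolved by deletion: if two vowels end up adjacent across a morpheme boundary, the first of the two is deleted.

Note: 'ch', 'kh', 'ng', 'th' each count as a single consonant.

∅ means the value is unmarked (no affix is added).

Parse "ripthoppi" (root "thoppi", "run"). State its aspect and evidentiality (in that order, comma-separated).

Segment: ru-ip-thoppi.
aspect: ip- → habitual.
evidentiality: ru- → assumed.

habitual, assumed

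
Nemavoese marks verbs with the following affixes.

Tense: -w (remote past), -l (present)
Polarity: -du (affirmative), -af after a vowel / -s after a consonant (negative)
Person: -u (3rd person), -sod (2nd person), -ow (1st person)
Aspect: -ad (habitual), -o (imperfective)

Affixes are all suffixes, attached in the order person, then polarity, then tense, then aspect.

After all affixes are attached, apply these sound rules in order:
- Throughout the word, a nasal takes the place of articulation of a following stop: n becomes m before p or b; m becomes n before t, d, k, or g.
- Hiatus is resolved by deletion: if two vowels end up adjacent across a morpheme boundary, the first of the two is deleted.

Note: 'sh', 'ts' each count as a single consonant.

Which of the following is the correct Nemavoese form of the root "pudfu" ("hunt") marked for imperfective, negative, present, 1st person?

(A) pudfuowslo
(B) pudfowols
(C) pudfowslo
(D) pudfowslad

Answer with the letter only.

Attach person 1st person -ow → pudfuow.
Attach polarity negative -s (after consonant 'w') → pudfuows.
Attach tense present -l → pudfuowsl.
Attach aspect imperfective -o → pudfuowslo.
Nasal assimilation: no change.
Apply vowel deletion: pudfuowslo → pudfowslo.
So the correct form is pudfowslo, option (C).
(B) pudfowols is wrong: it has the affixes in the wrong order.
(D) pudfowslad is wrong: it uses habitual instead of imperfective for aspect.
(A) pudfuowslo is wrong: it fails to apply the sound rule(s).

C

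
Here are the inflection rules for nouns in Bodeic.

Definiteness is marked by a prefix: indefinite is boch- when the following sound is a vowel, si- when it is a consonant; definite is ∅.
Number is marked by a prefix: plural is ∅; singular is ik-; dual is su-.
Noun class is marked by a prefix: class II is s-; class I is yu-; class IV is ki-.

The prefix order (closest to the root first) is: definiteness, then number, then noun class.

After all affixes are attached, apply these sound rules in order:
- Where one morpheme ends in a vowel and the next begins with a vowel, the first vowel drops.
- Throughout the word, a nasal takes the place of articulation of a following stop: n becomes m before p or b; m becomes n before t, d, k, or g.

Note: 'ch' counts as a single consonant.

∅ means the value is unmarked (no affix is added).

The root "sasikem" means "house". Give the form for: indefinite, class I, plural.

Attach definiteness indefinite si- (before consonant 's') → sisasikem.
number = plural: zero marking, form stays sisasikem.
Attach noun class class I yu- → yusisasikem.
Vowel deletion: no change.
Nasal assimilation: no change.

yusisasikem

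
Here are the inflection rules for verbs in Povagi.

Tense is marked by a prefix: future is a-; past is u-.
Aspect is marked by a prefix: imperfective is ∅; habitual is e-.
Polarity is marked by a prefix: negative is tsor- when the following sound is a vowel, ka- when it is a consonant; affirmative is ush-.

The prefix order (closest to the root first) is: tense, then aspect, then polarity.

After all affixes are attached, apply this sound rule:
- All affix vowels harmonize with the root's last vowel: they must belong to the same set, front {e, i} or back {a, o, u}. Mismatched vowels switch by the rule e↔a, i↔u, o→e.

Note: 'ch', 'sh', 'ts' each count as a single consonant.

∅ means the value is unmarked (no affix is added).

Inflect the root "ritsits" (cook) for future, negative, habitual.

Attach tense future a- → aritsits.
Attach aspect habitual e- → earitsits.
Attach polarity negative tsor- (before vowel 'e') → tsorearitsits.
Apply vowel harmony: tsorearitsits → tsereeritsits.

tsereeritsits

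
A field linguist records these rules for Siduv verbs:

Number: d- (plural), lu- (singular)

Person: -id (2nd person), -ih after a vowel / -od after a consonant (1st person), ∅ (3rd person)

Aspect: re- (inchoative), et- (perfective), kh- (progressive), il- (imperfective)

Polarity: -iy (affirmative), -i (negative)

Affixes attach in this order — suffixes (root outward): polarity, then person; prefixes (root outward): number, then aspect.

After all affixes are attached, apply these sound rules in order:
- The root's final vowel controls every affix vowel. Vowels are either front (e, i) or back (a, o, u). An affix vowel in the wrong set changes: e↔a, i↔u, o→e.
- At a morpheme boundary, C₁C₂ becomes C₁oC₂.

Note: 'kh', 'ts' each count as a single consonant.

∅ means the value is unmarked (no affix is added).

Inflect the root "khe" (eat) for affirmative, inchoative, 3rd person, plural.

redokheiy

Attach number plural d- → dkhe.
Attach polarity affirmative -iy → dkheiy.
person = 3rd person: zero marking, form stays dkheiy.
Attach aspect inchoative re- → redkheiy.
Vowel harmony: no change.
Apply epenthesis: redkheiy → redokheiy.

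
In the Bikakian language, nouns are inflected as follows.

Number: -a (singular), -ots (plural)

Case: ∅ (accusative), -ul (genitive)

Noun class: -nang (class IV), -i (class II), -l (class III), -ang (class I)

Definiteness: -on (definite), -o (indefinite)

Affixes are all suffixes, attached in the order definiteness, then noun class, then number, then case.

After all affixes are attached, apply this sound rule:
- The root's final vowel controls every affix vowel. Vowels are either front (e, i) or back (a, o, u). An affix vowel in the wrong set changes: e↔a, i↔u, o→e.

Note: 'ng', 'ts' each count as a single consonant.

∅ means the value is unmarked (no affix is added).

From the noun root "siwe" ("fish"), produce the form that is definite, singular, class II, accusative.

Attach definiteness definite -on → siweon.
Attach noun class class II -i → siweoni.
Attach number singular -a → siweonia.
case = accusative: zero marking, form stays siweonia.
Apply vowel harmony: siweonia → siweenie.

siweenie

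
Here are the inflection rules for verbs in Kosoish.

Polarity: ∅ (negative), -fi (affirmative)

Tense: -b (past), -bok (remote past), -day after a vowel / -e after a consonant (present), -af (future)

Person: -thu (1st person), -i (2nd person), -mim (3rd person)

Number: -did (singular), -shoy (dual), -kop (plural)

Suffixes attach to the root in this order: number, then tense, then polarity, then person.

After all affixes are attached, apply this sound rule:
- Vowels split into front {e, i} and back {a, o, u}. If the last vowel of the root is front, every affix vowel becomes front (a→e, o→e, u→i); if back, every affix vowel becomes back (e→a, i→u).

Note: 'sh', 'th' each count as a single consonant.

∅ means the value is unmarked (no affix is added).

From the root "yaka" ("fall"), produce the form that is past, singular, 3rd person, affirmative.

yakadudbfumum

Attach number singular -did → yakadid.
Attach tense past -b → yakadidb.
Attach polarity affirmative -fi → yakadidbfi.
Attach person 3rd person -mim → yakadidbfimim.
Apply vowel harmony: yakadidbfimim → yakadudbfumum.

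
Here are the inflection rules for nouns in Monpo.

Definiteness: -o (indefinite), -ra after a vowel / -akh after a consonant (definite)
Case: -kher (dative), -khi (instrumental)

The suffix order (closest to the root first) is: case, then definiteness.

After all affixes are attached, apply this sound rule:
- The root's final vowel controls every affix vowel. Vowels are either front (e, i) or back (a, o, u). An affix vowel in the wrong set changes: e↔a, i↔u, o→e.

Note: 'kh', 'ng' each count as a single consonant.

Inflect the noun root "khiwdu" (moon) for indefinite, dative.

khiwdukharo

Attach case dative -kher → khiwdukher.
Attach definiteness indefinite -o → khiwdukhero.
Apply vowel harmony: khiwdukhero → khiwdukharo.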